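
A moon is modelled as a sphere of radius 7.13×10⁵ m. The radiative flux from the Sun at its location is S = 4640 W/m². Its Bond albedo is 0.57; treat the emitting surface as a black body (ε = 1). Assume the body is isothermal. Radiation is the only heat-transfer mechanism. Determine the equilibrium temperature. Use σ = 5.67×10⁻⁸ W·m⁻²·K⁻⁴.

At equilibrium, absorbed power = emitted power.
Absorbing cross-section = πr² = 1.597×10¹² m²; emitting surface = 4πr² = 6.388×10¹² m² (ratio 4).
(1−a)S·A_cross = εσ·A_surf·T⁴  ⇒  T⁴ = (1−a)S/(4σ).
T⁴ = 0.430·4640/(4·5.67×10⁻⁸) = 8.797×10⁹ K⁴.
T = (8.797×10⁹)^(1/4).

T ≈ 306 K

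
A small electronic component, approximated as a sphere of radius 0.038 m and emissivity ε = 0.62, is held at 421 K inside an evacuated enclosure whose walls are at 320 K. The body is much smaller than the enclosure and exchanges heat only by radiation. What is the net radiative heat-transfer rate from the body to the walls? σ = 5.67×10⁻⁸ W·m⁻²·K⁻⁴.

P_net ≈ 13.4 W

For a small grey body in a large enclosure: P_net = εσA(T_body⁴ − T_wall⁴).
A = 4πr² = 0.01815 m²; T_body⁴ − T_wall⁴ = 3.141×10¹⁰ − 1.049×10¹⁰ = 2.093×10¹⁰ K⁴.
|P_net| = 0.62·5.67×10⁻⁸·0.01815·2.093×10¹⁰.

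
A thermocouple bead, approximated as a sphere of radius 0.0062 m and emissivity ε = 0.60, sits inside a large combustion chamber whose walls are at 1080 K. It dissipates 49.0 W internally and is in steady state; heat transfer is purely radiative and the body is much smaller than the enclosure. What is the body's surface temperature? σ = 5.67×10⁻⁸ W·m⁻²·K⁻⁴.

T ≈ 1440 K

For a small grey body in a large enclosure, net radiated power = εσA(T⁴ − T_w⁴).
Steady state: P = εσA(T⁴ − T_w⁴) with A = 4πr² = 4.831×10⁻⁴ m².
T⁴ = P/(εσA) + T_w⁴ = 49.0/(0.60·5.67×10⁻⁸·4.831×10⁻⁴) + (1080)⁴
    = 2.982×10¹² + 1.360×10¹² = 4.342×10¹² K⁴.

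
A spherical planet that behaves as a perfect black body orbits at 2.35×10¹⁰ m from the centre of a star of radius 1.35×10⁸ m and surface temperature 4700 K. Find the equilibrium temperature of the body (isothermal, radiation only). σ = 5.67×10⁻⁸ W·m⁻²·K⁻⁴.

The star's surface emits σT_*⁴; at distance d the flux is S = σT_*⁴(R_*/d)².
S = 5.67×10⁻⁸·(4700)⁴·(1.35×10⁸/2.35×10¹⁰)² = 913.1 W/m².
For an isothermal sphere T⁴ = (1−a)S/(4σ) = 4.026×10⁹ K⁴.

T ≈ 252 K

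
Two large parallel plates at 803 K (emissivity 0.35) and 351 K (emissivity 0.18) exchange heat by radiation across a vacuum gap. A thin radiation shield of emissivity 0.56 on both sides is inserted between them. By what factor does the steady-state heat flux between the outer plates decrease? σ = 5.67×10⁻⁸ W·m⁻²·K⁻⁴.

factor ≈ 1.35

Without shield: q₀ = σΔ(T⁴)/(1/ε₁+1/ε₂−1) with denominator 7.413.
With shield the two gaps are in series; the resistances add: (1/ε₁+1/ε_s−1)+(1/ε_s+1/ε₂−1) = 3.643+6.341 = 9.984.
Heat-flux ratio q₀/q = 9.984/7.413.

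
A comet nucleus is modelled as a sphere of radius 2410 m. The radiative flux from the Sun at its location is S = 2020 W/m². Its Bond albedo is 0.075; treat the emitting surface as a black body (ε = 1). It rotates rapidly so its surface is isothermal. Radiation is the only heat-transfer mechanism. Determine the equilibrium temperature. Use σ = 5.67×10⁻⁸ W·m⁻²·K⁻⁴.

T ≈ 301 K

At equilibrium, absorbed power = emitted power.
Absorbing cross-section = πr² = 1.825×10⁷ m²; emitting surface = 4πr² = 7.299×10⁷ m² (ratio 4).
(1−a)S·A_cross = εσ·A_surf·T⁴  ⇒  T⁴ = (1−a)S/(4σ).
T⁴ = 0.925·2020/(4·5.67×10⁻⁸) = 8.239×10⁹ K⁴.
T = (8.239×10⁹)^(1/4).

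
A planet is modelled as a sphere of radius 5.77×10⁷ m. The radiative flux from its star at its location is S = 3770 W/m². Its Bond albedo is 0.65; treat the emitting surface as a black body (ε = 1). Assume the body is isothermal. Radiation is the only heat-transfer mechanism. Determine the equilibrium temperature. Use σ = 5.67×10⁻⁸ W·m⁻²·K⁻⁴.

T ≈ 276 K

At equilibrium, absorbed power = emitted power.
Absorbing cross-section = πr² = 1.046×10¹⁶ m²; emitting surface = 4πr² = 4.184×10¹⁶ m² (ratio 4).
(1−a)S·A_cross = εσ·A_surf·T⁴  ⇒  T⁴ = (1−a)S/(4σ).
T⁴ = 0.350·3770/(4·5.67×10⁻⁸) = 5.818×10⁹ K⁴.
T = (5.818×10⁹)^(1/4).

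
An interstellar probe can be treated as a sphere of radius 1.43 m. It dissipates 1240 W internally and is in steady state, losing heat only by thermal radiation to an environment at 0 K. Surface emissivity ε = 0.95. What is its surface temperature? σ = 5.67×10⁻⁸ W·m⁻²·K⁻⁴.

T ≈ 173 K

Steady state: internal power = radiated power, P = εσA T⁴.
Radiating area A = 4πr² = 25.70 m².
T⁴ = P/(εσA) = 1240/(0.95·5.67×10⁻⁸·25.70) = 8.958×10⁸ K⁴.
T = (8.958×10⁸)^(1/4).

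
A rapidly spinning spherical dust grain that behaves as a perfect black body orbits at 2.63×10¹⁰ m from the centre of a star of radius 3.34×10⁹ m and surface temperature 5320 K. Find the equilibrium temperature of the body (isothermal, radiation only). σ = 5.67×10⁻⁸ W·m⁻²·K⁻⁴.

The star's surface emits σT_*⁴; at distance d the flux is S = σT_*⁴(R_*/d)².
S = 5.67×10⁻⁸·(5320)⁴·(3.34×10⁹/2.63×10¹⁰)² = 7.325×10⁵ W/m².
For an isothermal sphere T⁴ = (1−a)S/(4σ) = 3.230×10¹² K⁴.

T ≈ 1340 K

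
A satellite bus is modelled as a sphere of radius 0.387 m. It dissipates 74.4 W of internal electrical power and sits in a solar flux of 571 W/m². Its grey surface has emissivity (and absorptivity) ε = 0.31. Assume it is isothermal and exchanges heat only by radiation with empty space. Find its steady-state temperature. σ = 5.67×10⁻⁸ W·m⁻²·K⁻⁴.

At steady state, absorbed solar power + internal power = radiated power.
Absorbed: α·S·A_cross = 0.31·571·0.4705 = 83.29 W (cross-section πr²).
Total input = 83.29 + 74.4 = 157.7 W.
Radiated: εσ·A_surf·T⁴ with A_surf = 4πr² = 1.882 m².
T⁴ = 157.7/(0.31·5.67×10⁻⁸·1.882) = 4.767×10⁹ K⁴.

T ≈ 263 K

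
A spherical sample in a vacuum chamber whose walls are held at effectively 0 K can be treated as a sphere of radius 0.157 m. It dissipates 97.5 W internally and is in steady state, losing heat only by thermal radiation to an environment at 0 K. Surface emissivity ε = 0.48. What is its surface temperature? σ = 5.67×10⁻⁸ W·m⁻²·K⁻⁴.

T ≈ 328 K

Steady state: internal power = radiated power, P = εσA T⁴.
Radiating area A = 4πr² = 0.3097 m².
T⁴ = P/(εσA) = 97.5/(0.48·5.67×10⁻⁸·0.3097) = 1.157×10¹⁰ K⁴.
T = (1.157×10¹⁰)^(1/4).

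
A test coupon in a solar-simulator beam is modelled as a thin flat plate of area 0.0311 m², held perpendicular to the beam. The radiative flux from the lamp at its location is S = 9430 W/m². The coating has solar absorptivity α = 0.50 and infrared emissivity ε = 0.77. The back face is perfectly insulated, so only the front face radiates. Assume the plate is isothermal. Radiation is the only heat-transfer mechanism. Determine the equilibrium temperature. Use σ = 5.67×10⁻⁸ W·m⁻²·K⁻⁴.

T ≈ 573 K

At equilibrium, absorbed power = emitted power.
Absorbing cross-section = A = 0.03110 m²; emitting surface = A = 0.03110 m² (ratio 1).
αS·A_cross = εσ·A_surf·T⁴  ⇒  T⁴ = αS/(ε·1σ).
T⁴ = 0.500·9430/(0.77·1·5.67×10⁻⁸) = 1.080×10¹¹ K⁴.
T = (1.080×10¹¹)^(1/4).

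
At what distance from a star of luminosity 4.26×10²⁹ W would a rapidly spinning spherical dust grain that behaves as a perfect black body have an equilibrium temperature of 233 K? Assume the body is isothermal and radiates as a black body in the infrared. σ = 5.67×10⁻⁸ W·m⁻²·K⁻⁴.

For an isothermal black-emitting sphere, (1−a)S·πr² = σ·4πr²·T⁴ ⇒ S = 4σT⁴/(1−a).
S = 4·5.67×10⁻⁸·(233)⁴/1.00 = 668.4 W/m².
Flux falls as S = L/(4πd²), so d = √(L/(4πS)) = √(4.26×10²⁹/(4π·668.4)).

d ≈ 7.12×10¹² m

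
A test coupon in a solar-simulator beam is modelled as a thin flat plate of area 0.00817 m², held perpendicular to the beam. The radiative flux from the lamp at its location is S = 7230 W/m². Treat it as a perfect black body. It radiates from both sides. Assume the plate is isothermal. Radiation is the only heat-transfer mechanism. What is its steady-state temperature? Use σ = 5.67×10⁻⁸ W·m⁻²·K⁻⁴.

T ≈ 502 K

At equilibrium, absorbed power = emitted power.
Absorbing cross-section = A = 0.008170 m²; emitting surface = 2A = 0.01634 m² (ratio 2).
S·A_cross = εσ·A_surf·T⁴  ⇒  T⁴ = S/(2σ).
T⁴ = 1.00·7230/(2·5.67×10⁻⁸) = 6.376×10¹⁰ K⁴.
T = (6.376×10¹⁰)^(1/4).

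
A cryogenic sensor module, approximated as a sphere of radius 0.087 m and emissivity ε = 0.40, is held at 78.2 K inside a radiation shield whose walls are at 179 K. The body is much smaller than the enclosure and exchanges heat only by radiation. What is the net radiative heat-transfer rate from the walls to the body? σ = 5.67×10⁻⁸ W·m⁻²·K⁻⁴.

P_net ≈ 2.13 W

For a small grey body in a large enclosure: P_net = εσA(T_body⁴ − T_wall⁴).
A = 4πr² = 0.09511 m²; T_body⁴ − T_wall⁴ = 3.740×10⁷ − 1.027×10⁹ = -9.892×10⁸ K⁴.
|P_net| = 0.40·5.67×10⁻⁸·0.09511·9.892×10⁸.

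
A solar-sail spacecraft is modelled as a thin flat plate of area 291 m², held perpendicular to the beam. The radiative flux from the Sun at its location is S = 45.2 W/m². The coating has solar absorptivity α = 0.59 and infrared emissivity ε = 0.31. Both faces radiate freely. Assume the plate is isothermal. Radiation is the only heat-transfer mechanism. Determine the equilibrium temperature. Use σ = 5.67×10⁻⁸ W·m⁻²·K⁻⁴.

At equilibrium, absorbed power = emitted power.
Absorbing cross-section = A = 291.0 m²; emitting surface = 2A = 582.0 m² (ratio 2).
αS·A_cross = εσ·A_surf·T⁴  ⇒  T⁴ = αS/(ε·2σ).
T⁴ = 0.590·45.2/(0.31·2·5.67×10⁻⁸) = 7.586×10⁸ K⁴.
T = (7.586×10⁸)^(1/4).

T ≈ 166 K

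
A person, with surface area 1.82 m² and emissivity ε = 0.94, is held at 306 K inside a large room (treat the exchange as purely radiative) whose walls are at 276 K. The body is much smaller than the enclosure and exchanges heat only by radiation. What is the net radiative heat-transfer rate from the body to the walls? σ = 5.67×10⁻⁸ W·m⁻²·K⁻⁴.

For a small grey body in a large enclosure: P_net = εσA(T_body⁴ − T_wall⁴).
A = 1.82 m²; T_body⁴ − T_wall⁴ = 8.768×10⁹ − 5.803×10⁹ = 2.965×10⁹ K⁴.
|P_net| = 0.94·5.67×10⁻⁸·1.820·2.965×10⁹.

P_net ≈ 288 W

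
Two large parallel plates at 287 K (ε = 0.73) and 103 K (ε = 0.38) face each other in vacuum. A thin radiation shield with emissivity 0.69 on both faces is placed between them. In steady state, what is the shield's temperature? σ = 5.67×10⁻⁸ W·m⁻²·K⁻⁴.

In steady state the net flux on the hot side equals that on the cold side.
σ(T₁⁴−T_s⁴)/D₁ = σ(T_s⁴−T₂⁴)/D₂, with D₁ = 1/ε₁+1/ε_s−1 = 1.819, D₂ = 1/ε_s+1/ε₂−1 = 3.081.
Solve for T_s⁴: T_s⁴ = (D₂·T₁⁴ + D₁·T₂⁴)/(D₁+D₂) = 4.308×10⁹ K⁴.

T_s ≈ 256 K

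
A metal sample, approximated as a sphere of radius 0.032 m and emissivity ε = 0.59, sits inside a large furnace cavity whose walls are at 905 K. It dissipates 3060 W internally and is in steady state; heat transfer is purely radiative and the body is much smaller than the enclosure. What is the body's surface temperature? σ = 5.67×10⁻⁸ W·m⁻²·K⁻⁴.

For a small grey body in a large enclosure, net radiated power = εσA(T⁴ − T_w⁴).
Steady state: P = εσA(T⁴ − T_w⁴) with A = 4πr² = 0.01287 m².
T⁴ = P/(εσA) + T_w⁴ = 3060/(0.59·5.67×10⁻⁸·0.01287) + (905)⁴
    = 7.108×10¹² + 6.708×10¹¹ = 7.779×10¹² K⁴.

T ≈ 1670 K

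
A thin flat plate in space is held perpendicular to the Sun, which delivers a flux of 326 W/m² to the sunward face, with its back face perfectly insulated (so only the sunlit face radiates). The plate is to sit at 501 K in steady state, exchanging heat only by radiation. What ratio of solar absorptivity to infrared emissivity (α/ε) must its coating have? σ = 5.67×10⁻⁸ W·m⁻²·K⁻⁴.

α/ε ≈ 11.0

Balance: αS·A = εσ·1A·T⁴ ⇒ α/ε = σT⁴/S.
α/ε = 5.67×10⁻⁸·(501)⁴/326 = 5.67×10⁻⁸·6.300×10¹⁰/326.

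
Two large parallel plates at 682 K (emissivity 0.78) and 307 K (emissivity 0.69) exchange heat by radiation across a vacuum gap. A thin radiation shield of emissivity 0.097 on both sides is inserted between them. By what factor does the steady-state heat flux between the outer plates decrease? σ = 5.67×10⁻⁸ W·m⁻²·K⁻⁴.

Without shield: q₀ = σΔ(T⁴)/(1/ε₁+1/ε₂−1) with denominator 1.731.
With shield the two gaps are in series; the resistances add: (1/ε₁+1/ε_s−1)+(1/ε_s+1/ε₂−1) = 10.59+10.76 = 21.35.
Heat-flux ratio q₀/q = 21.35/1.731.

factor ≈ 12.3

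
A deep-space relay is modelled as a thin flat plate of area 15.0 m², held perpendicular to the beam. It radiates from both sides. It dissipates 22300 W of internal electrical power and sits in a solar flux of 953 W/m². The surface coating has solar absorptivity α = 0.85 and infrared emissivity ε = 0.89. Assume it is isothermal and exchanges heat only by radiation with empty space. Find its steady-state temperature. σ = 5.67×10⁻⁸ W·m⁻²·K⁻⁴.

At steady state, absorbed solar power + internal power = radiated power.
Absorbed: α·S·A_cross = 0.85·953·15.00 = 12150 W (cross-section A).
Total input = 12150 + 22300 = 34450 W.
Radiated: εσ·A_surf·T⁴ with A_surf = 2A = 30.00 m².
T⁴ = 34450/(0.89·5.67×10⁻⁸·30.00) = 2.276×10¹⁰ K⁴.

T ≈ 388 K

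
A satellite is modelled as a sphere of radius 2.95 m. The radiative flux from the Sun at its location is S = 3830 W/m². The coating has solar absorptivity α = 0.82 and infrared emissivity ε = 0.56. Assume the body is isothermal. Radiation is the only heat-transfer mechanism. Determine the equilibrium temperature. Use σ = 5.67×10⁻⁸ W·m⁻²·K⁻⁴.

At equilibrium, absorbed power = emitted power.
Absorbing cross-section = πr² = 27.34 m²; emitting surface = 4πr² = 109.4 m² (ratio 4).
αS·A_cross = εσ·A_surf·T⁴  ⇒  T⁴ = αS/(ε·4σ).
T⁴ = 0.820·3830/(0.56·4·5.67×10⁻⁸) = 2.473×10¹⁰ K⁴.
T = (2.473×10¹⁰)^(1/4).

T ≈ 397 K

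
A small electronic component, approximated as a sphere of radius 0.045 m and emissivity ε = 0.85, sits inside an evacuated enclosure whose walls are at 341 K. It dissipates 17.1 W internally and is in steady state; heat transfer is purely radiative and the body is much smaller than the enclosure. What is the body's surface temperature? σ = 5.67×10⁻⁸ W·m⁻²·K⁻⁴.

T ≈ 407 K

For a small grey body in a large enclosure, net radiated power = εσA(T⁴ − T_w⁴).
Steady state: P = εσA(T⁴ − T_w⁴) with A = 4πr² = 0.02545 m².
T⁴ = P/(εσA) + T_w⁴ = 17.1/(0.85·5.67×10⁻⁸·0.02545) + (341)⁴
    = 1.394×10¹⁰ + 1.352×10¹⁰ = 2.746×10¹⁰ K⁴.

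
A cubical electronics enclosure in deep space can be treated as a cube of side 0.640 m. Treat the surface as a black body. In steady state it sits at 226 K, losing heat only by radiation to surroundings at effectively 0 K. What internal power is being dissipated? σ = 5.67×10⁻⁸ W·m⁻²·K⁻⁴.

P ≈ 364 W

Steady state: P = εσA T⁴.
A = 6L² = 2.458 m²; T⁴ = (226)⁴ = 2.609×10⁹ K⁴.
P = 1.0 × 5.67×10⁻⁸ × 2.458 × 2.609×10⁹.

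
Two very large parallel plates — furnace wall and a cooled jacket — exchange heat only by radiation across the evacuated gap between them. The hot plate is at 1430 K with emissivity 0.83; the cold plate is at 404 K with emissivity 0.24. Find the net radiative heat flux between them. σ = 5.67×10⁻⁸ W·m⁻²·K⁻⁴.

For two infinite grey parallel plates, q = σ(T₁⁴ − T₂⁴)/(1/ε₁ + 1/ε₂ − 1).
T₁⁴ − T₂⁴ = 4.182×10¹² − 2.664×10¹⁰ = 4.155×10¹² K⁴.
1/ε₁ + 1/ε₂ − 1 = 1.205 + 4.167 − 1 = 4.371.
q = 5.67×10⁻⁸ × 4.155×10¹² / 4.371.

q ≈ 53900 W/m²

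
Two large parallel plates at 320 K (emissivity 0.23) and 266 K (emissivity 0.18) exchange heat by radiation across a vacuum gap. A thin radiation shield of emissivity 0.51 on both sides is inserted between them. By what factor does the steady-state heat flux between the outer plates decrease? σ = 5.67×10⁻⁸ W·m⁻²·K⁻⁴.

factor ≈ 1.33

Without shield: q₀ = σΔ(T⁴)/(1/ε₁+1/ε₂−1) with denominator 8.903.
With shield the two gaps are in series; the resistances add: (1/ε₁+1/ε_s−1)+(1/ε_s+1/ε₂−1) = 5.309+6.516 = 11.82.
Heat-flux ratio q₀/q = 11.82/8.903.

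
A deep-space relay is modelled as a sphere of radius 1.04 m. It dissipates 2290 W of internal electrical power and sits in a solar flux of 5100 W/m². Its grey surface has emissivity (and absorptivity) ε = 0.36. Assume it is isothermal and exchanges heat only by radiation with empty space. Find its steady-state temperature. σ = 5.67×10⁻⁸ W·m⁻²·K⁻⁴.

At steady state, absorbed solar power + internal power = radiated power.
Absorbed: α·S·A_cross = 0.36·5100·3.398 = 6239 W (cross-section πr²).
Total input = 6239 + 2290 = 8529 W.
Radiated: εσ·A_surf·T⁴ with A_surf = 4πr² = 13.59 m².
T⁴ = 8529/(0.36·5.67×10⁻⁸·13.59) = 3.074×10¹⁰ K⁴.

T ≈ 419 K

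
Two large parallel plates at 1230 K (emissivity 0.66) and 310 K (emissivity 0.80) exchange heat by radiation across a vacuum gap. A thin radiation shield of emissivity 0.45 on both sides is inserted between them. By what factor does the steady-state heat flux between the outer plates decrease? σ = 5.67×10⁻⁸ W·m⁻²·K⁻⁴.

Without shield: q₀ = σΔ(T⁴)/(1/ε₁+1/ε₂−1) with denominator 1.765.
With shield the two gaps are in series; the resistances add: (1/ε₁+1/ε_s−1)+(1/ε_s+1/ε₂−1) = 2.737+2.472 = 5.210.
Heat-flux ratio q₀/q = 5.210/1.765.

factor ≈ 2.95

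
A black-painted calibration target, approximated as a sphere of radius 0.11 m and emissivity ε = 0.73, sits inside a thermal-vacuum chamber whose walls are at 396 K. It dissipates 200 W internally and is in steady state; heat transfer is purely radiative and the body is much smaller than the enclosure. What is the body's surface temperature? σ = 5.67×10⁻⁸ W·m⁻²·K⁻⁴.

For a small grey body in a large enclosure, net radiated power = εσA(T⁴ − T_w⁴).
Steady state: P = εσA(T⁴ − T_w⁴) with A = 4πr² = 0.1521 m².
T⁴ = P/(εσA) + T_w⁴ = 200/(0.73·5.67×10⁻⁸·0.1521) + (396)⁴
    = 3.178×10¹⁰ + 2.459×10¹⁰ = 5.637×10¹⁰ K⁴.

T ≈ 487 K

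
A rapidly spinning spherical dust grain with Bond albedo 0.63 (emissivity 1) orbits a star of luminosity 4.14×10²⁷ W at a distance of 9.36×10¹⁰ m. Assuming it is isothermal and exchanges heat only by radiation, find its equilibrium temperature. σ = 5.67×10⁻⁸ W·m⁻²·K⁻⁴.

First find the stellar flux at distance d: S = L/(4πd²) = 4.14×10²⁷/(4π·(9.36×10¹⁰)²) = 37600 W/m².
For an isothermal sphere, absorbed (1−a)S·πr² = emitted σ·4πr²·T⁴, so T⁴ = (1−a)S/(4σ).
T⁴ = 0.370·37600/(4·5.67×10⁻⁸) = 6.135×10¹⁰ K⁴.

T ≈ 498 K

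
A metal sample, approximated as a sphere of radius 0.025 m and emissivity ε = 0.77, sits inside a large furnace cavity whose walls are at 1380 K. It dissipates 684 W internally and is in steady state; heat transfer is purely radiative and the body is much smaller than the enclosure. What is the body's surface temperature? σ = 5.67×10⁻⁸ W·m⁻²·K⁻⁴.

For a small grey body in a large enclosure, net radiated power = εσA(T⁴ − T_w⁴).
Steady state: P = εσA(T⁴ − T_w⁴) with A = 4πr² = 0.007854 m².
T⁴ = P/(εσA) + T_w⁴ = 684/(0.77·5.67×10⁻⁸·0.007854) + (1380)⁴
    = 1.995×10¹² + 3.627×10¹² = 5.622×10¹² K⁴.

T ≈ 1540 K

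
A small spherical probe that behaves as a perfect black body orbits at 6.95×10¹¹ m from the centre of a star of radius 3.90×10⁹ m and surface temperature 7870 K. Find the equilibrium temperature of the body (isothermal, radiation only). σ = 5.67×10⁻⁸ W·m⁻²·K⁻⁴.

The star's surface emits σT_*⁴; at distance d the flux is S = σT_*⁴(R_*/d)².
S = 5.67×10⁻⁸·(7870)⁴·(3.90×10⁹/6.95×10¹¹)² = 6849 W/m².
For an isothermal sphere T⁴ = (1−a)S/(4σ) = 3.020×10¹⁰ K⁴.

T ≈ 417 K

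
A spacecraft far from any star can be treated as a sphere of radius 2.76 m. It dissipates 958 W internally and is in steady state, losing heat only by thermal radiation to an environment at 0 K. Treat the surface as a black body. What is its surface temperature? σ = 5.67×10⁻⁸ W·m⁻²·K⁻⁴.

T ≈ 115 K

Steady state: internal power = radiated power, P = εσA T⁴.
Radiating area A = 4πr² = 95.73 m².
T⁴ = P/(εσA) = 958/(1.0·5.67×10⁻⁸·95.73) = 1.765×10⁸ K⁴.
T = (1.765×10⁸)^(1/4).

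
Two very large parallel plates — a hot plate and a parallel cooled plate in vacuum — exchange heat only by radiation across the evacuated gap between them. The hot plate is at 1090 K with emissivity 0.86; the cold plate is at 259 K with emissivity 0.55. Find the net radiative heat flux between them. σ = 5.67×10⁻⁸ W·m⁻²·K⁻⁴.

q ≈ 40300 W/m²

For two infinite grey parallel plates, q = σ(T₁⁴ − T₂⁴)/(1/ε₁ + 1/ε₂ − 1).
T₁⁴ − T₂⁴ = 1.412×10¹² − 4.500×10⁹ = 1.407×10¹² K⁴.
1/ε₁ + 1/ε₂ − 1 = 1.163 + 1.818 − 1 = 1.981.
q = 5.67×10⁻⁸ × 1.407×10¹² / 1.981.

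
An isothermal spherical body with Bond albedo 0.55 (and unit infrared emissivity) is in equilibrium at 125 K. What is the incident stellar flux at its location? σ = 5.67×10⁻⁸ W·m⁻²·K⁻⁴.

(1−a)S·πr² = σ·4πr²·T⁴ ⇒ S = 4σT⁴/(1−a).
S = 4·5.67×10⁻⁸·2.441×10⁸/0.450.

S ≈ 123 W/m²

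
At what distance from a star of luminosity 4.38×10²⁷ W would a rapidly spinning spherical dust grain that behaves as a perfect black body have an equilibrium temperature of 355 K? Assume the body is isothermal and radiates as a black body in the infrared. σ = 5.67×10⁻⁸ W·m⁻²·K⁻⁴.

For an isothermal black-emitting sphere, (1−a)S·πr² = σ·4πr²·T⁴ ⇒ S = 4σT⁴/(1−a).
S = 4·5.67×10⁻⁸·(355)⁴/1.00 = 3602 W/m².
Flux falls as S = L/(4πd²), so d = √(L/(4πS)) = √(4.38×10²⁷/(4π·3602)).

d ≈ 3.11×10¹¹ m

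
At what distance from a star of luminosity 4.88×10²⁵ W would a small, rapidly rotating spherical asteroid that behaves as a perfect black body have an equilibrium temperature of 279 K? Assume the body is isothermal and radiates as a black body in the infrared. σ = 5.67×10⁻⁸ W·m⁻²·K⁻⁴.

d ≈ 5.32×10¹⁰ m

For an isothermal black-emitting sphere, (1−a)S·πr² = σ·4πr²·T⁴ ⇒ S = 4σT⁴/(1−a).
S = 4·5.67×10⁻⁸·(279)⁴/1.00 = 1374 W/m².
Flux falls as S = L/(4πd²), so d = √(L/(4πS)) = √(4.88×10²⁵/(4π·1374)).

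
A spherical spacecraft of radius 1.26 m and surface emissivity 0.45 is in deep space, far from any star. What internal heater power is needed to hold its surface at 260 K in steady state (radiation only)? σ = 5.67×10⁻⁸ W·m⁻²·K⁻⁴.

P = εσ·4πr²·T⁴.
4πr² = 19.95 m²; T⁴ = 4.570×10⁹ K⁴.
P = 0.45·5.67×10⁻⁸·19.95·4.570×10⁹.

P ≈ 2330 W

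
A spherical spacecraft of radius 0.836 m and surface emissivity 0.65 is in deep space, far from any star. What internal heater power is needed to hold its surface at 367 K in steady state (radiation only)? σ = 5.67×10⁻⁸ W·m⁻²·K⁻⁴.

P = εσ·4πr²·T⁴.
4πr² = 8.783 m²; T⁴ = 1.814×10¹⁰ K⁴.
P = 0.65·5.67×10⁻⁸·8.783·1.814×10¹⁰.

P ≈ 5870 W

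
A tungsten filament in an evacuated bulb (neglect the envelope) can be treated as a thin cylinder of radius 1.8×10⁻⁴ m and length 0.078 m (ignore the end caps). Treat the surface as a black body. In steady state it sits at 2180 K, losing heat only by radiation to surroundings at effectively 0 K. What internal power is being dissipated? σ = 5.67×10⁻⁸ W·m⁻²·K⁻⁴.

Steady state: P = εσA T⁴.
A = 2πrL = 8.822×10⁻⁵ m²; T⁴ = (2180)⁴ = 2.259×10¹³ K⁴.
P = 1.0 × 5.67×10⁻⁸ × 8.822×10⁻⁵ × 2.259×10¹³.

P ≈ 113 W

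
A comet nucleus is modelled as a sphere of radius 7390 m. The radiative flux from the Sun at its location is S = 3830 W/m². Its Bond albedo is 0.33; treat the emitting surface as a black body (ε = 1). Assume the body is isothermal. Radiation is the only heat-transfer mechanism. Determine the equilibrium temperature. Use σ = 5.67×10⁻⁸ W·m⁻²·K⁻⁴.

T ≈ 326 K

At equilibrium, absorbed power = emitted power.
Absorbing cross-section = πr² = 1.716×10⁸ m²; emitting surface = 4πr² = 6.863×10⁸ m² (ratio 4).
(1−a)S·A_cross = εσ·A_surf·T⁴  ⇒  T⁴ = (1−a)S/(4σ).
T⁴ = 0.670·3830/(4·5.67×10⁻⁸) = 1.131×10¹⁰ K⁴.
T = (1.131×10¹⁰)^(1/4).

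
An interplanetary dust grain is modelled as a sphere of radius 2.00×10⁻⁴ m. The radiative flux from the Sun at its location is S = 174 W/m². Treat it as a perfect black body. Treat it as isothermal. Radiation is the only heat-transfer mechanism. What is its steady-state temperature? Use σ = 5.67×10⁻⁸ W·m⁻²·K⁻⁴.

T ≈ 166 K

At equilibrium, absorbed power = emitted power.
Absorbing cross-section = πr² = 1.257×10⁻⁷ m²; emitting surface = 4πr² = 5.027×10⁻⁷ m² (ratio 4).
S·A_cross = εσ·A_surf·T⁴  ⇒  T⁴ = S/(4σ).
T⁴ = 1.00·174/(4·5.67×10⁻⁸) = 7.672×10⁸ K⁴.
T = (7.672×10⁸)^(1/4).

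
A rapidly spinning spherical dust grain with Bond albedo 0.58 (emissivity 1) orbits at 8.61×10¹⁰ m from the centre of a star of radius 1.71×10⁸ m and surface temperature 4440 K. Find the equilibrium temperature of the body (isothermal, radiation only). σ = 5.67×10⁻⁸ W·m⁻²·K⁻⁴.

The star's surface emits σT_*⁴; at distance d the flux is S = σT_*⁴(R_*/d)².
S = 5.67×10⁻⁸·(4440)⁴·(1.71×10⁸/8.61×10¹⁰)² = 86.92 W/m².
For an isothermal sphere T⁴ = (1−a)S/(4σ) = 1.610×10⁸ K⁴.

T ≈ 113 K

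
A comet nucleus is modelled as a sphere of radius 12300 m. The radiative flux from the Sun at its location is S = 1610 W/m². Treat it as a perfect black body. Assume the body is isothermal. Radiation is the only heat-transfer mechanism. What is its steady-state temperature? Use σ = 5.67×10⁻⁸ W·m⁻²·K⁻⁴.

At equilibrium, absorbed power = emitted power.
Absorbing cross-section = πr² = 4.753×10⁸ m²; emitting surface = 4πr² = 1.901×10⁹ m² (ratio 4).
S·A_cross = εσ·A_surf·T⁴  ⇒  T⁴ = S/(4σ).
T⁴ = 1.00·1610/(4·5.67×10⁻⁸) = 7.099×10⁹ K⁴.
T = (7.099×10⁹)^(1/4).

T ≈ 290 K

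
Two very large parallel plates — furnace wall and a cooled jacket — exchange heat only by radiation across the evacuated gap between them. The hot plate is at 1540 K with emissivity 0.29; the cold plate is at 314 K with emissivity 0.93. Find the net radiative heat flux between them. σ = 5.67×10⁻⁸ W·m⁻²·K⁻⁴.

q ≈ 90400 W/m²

For two infinite grey parallel plates, q = σ(T₁⁴ − T₂⁴)/(1/ε₁ + 1/ε₂ − 1).
T₁⁴ − T₂⁴ = 5.624×10¹² − 9.721×10⁹ = 5.615×10¹² K⁴.
1/ε₁ + 1/ε₂ − 1 = 3.448 + 1.075 − 1 = 3.524.
q = 5.67×10⁻⁸ × 5.615×10¹² / 3.524.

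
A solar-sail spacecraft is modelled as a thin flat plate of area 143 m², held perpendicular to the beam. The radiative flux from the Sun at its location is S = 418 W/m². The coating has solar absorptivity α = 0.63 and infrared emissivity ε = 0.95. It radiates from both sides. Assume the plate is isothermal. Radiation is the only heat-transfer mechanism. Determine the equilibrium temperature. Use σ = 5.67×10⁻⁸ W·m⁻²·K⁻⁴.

T ≈ 222 K

At equilibrium, absorbed power = emitted power.
Absorbing cross-section = A = 143.0 m²; emitting surface = 2A = 286.0 m² (ratio 2).
αS·A_cross = εσ·A_surf·T⁴  ⇒  T⁴ = αS/(ε·2σ).
T⁴ = 0.630·418/(0.95·2·5.67×10⁻⁸) = 2.444×10⁹ K⁴.
T = (2.444×10⁹)^(1/4).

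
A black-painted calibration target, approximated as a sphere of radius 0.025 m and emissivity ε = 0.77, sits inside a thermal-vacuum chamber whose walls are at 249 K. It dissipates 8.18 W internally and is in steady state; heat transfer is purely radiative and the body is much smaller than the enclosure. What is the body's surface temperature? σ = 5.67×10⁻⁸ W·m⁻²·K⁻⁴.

T ≈ 408 K

For a small grey body in a large enclosure, net radiated power = εσA(T⁴ − T_w⁴).
Steady state: P = εσA(T⁴ − T_w⁴) with A = 4πr² = 0.007854 m².
T⁴ = P/(εσA) + T_w⁴ = 8.18/(0.77·5.67×10⁻⁸·0.007854) + (249)⁴
    = 2.386×10¹⁰ + 3.844×10⁹ = 2.770×10¹⁰ K⁴.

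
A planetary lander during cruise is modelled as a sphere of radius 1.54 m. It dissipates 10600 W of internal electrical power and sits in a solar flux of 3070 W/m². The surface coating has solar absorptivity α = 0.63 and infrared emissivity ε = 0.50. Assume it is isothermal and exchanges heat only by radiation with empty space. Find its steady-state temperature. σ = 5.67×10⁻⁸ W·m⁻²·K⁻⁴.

At steady state, absorbed solar power + internal power = radiated power.
Absorbed: α·S·A_cross = 0.63·3070·7.451 = 14410 W (cross-section πr²).
Total input = 14410 + 10600 = 25010 W.
Radiated: εσ·A_surf·T⁴ with A_surf = 4πr² = 29.80 m².
T⁴ = 25010/(0.50·5.67×10⁻⁸·29.80) = 2.960×10¹⁰ K⁴.

T ≈ 415 K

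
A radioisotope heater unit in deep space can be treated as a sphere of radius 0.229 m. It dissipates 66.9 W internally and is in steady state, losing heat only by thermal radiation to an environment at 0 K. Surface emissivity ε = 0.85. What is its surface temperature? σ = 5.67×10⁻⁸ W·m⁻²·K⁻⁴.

T ≈ 214 K

Steady state: internal power = radiated power, P = εσA T⁴.
Radiating area A = 4πr² = 0.6590 m².
T⁴ = P/(εσA) = 66.9/(0.85·5.67×10⁻⁸·0.6590) = 2.106×10⁹ K⁴.
T = (2.106×10⁹)^(1/4).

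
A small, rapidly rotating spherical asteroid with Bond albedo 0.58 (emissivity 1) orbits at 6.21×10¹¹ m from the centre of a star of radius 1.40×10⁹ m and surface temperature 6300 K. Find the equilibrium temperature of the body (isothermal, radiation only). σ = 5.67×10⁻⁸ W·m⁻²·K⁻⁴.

T ≈ 170 K

The star's surface emits σT_*⁴; at distance d the flux is S = σT_*⁴(R_*/d)².
S = 5.67×10⁻⁸·(6300)⁴·(1.40×10⁹/6.21×10¹¹)² = 454.0 W/m².
For an isothermal sphere T⁴ = (1−a)S/(4σ) = 8.407×10⁸ K⁴.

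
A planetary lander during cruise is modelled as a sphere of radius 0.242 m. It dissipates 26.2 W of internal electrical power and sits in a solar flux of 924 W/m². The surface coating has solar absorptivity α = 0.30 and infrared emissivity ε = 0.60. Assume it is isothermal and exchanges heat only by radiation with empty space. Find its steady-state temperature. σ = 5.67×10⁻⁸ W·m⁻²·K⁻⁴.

At steady state, absorbed solar power + internal power = radiated power.
Absorbed: α·S·A_cross = 0.30·924·0.1840 = 51.00 W (cross-section πr²).
Total input = 51.00 + 26.2 = 77.20 W.
Radiated: εσ·A_surf·T⁴ with A_surf = 4πr² = 0.7359 m².
T⁴ = 77.20/(0.60·5.67×10⁻⁸·0.7359) = 3.084×10⁹ K⁴.

T ≈ 236 K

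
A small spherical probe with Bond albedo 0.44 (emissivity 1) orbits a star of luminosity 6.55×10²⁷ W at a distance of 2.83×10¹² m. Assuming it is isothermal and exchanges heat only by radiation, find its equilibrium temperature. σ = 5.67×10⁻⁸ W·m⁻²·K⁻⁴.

First find the stellar flux at distance d: S = L/(4πd²) = 6.55×10²⁷/(4π·(2.83×10¹²)²) = 65.08 W/m².
For an isothermal sphere, absorbed (1−a)S·πr² = emitted σ·4πr²·T⁴, so T⁴ = (1−a)S/(4σ).
T⁴ = 0.560·65.08/(4·5.67×10⁻⁸) = 1.607×10⁸ K⁴.

T ≈ 113 K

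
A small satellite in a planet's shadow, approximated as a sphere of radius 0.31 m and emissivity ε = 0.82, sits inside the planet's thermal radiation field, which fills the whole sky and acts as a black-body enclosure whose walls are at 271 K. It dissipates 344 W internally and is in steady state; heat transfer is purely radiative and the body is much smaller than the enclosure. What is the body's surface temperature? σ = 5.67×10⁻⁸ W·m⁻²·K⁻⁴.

For a small grey body in a large enclosure, net radiated power = εσA(T⁴ − T_w⁴).
Steady state: P = εσA(T⁴ − T_w⁴) with A = 4πr² = 1.208 m².
T⁴ = P/(εσA) + T_w⁴ = 344/(0.82·5.67×10⁻⁸·1.208) + (271)⁴
    = 6.127×10⁹ + 5.394×10⁹ = 1.152×10¹⁰ K⁴.

T ≈ 328 K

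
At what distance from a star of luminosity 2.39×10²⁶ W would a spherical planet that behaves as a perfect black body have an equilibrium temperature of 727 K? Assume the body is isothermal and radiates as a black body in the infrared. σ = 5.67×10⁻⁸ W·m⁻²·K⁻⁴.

d ≈ 1.73×10¹⁰ m

For an isothermal black-emitting sphere, (1−a)S·πr² = σ·4πr²·T⁴ ⇒ S = 4σT⁴/(1−a).
S = 4·5.67×10⁻⁸·(727)⁴/1.00 = 63350 W/m².
Flux falls as S = L/(4πd²), so d = √(L/(4πS)) = √(2.39×10²⁶/(4π·63350)).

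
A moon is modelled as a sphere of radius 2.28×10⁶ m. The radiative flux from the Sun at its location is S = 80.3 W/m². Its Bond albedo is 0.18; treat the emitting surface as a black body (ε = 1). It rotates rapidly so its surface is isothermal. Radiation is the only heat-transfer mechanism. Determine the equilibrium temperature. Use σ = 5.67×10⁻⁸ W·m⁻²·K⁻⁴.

T ≈ 131 K

At equilibrium, absorbed power = emitted power.
Absorbing cross-section = πr² = 1.633×10¹³ m²; emitting surface = 4πr² = 6.533×10¹³ m² (ratio 4).
(1−a)S·A_cross = εσ·A_surf·T⁴  ⇒  T⁴ = (1−a)S/(4σ).
T⁴ = 0.820·80.3/(4·5.67×10⁻⁸) = 2.903×10⁸ K⁴.
T = (2.903×10⁸)^(1/4).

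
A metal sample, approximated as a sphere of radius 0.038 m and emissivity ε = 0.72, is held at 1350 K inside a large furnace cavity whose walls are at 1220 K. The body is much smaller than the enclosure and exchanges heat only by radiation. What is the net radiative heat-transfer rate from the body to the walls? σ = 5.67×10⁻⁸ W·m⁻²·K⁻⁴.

P_net ≈ 819 W

For a small grey body in a large enclosure: P_net = εσA(T_body⁴ − T_wall⁴).
A = 4πr² = 0.01815 m²; T_body⁴ − T_wall⁴ = 3.322×10¹² − 2.215×10¹² = 1.106×10¹² K⁴.
|P_net| = 0.72·5.67×10⁻⁸·0.01815·1.106×10¹².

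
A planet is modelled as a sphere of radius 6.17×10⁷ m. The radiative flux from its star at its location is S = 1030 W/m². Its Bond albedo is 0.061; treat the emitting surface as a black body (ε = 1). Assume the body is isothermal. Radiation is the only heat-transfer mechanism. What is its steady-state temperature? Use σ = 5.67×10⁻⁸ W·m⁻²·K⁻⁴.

At equilibrium, absorbed power = emitted power.
Absorbing cross-section = πr² = 1.196×10¹⁶ m²; emitting surface = 4πr² = 4.784×10¹⁶ m² (ratio 4).
(1−a)S·A_cross = εσ·A_surf·T⁴  ⇒  T⁴ = (1−a)S/(4σ).
T⁴ = 0.939·1030/(4·5.67×10⁻⁸) = 4.264×10⁹ K⁴.
T = (4.264×10⁹)^(1/4).

T ≈ 256 K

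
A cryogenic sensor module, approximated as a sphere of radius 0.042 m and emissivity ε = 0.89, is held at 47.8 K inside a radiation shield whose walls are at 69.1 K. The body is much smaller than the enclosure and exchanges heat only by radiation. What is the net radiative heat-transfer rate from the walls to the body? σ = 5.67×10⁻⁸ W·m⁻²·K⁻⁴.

P_net ≈ 0.0197 W

For a small grey body in a large enclosure: P_net = εσA(T_body⁴ − T_wall⁴).
A = 4πr² = 0.02217 m²; T_body⁴ − T_wall⁴ = 5.220×10⁶ − 2.280×10⁷ = -1.758×10⁷ K⁴.
|P_net| = 0.89·5.67×10⁻⁸·0.02217·1.758×10⁷.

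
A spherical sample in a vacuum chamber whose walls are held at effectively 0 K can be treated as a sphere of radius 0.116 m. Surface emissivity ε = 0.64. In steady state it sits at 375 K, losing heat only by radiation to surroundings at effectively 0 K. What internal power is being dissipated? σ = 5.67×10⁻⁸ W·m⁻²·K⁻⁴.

Steady state: P = εσA T⁴.
A = 4πr² = 0.1691 m²; T⁴ = (375)⁴ = 1.978×10¹⁰ K⁴.
P = 0.64 × 5.67×10⁻⁸ × 0.1691 × 1.978×10¹⁰.

P ≈ 121 W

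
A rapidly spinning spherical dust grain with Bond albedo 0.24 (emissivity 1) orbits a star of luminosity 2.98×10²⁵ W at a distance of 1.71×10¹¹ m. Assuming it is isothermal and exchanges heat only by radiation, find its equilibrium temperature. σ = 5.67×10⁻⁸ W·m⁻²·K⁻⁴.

First find the stellar flux at distance d: S = L/(4πd²) = 2.98×10²⁵/(4π·(1.71×10¹¹)²) = 81.10 W/m².
For an isothermal sphere, absorbed (1−a)S·πr² = emitted σ·4πr²·T⁴, so T⁴ = (1−a)S/(4σ).
T⁴ = 0.760·81.10/(4·5.67×10⁻⁸) = 2.718×10⁸ K⁴.

T ≈ 128 K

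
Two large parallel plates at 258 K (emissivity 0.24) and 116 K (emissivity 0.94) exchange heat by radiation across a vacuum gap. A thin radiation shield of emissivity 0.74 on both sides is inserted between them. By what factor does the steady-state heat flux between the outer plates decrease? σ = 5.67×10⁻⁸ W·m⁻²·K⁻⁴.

Without shield: q₀ = σΔ(T⁴)/(1/ε₁+1/ε₂−1) with denominator 4.230.
With shield the two gaps are in series; the resistances add: (1/ε₁+1/ε_s−1)+(1/ε_s+1/ε₂−1) = 4.518+1.415 = 5.933.
Heat-flux ratio q₀/q = 5.933/4.230.

factor ≈ 1.40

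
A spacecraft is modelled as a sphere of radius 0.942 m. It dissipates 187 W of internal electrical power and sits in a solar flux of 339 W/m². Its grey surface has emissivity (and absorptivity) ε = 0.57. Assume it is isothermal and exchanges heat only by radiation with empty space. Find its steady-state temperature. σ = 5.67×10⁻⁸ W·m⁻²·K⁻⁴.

T ≈ 212 K

At steady state, absorbed solar power + internal power = radiated power.
Absorbed: α·S·A_cross = 0.57·339·2.788 = 538.7 W (cross-section πr²).
Total input = 538.7 + 187 = 725.7 W.
Radiated: εσ·A_surf·T⁴ with A_surf = 4πr² = 11.15 m².
T⁴ = 725.7/(0.57·5.67×10⁻⁸·11.15) = 2.014×10⁹ K⁴.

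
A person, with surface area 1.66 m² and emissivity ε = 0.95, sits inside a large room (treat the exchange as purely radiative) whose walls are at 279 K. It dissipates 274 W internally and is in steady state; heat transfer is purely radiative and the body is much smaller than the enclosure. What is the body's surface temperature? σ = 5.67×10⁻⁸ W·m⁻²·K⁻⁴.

For a small grey body in a large enclosure, net radiated power = εσA(T⁴ − T_w⁴).
Steady state: P = εσA(T⁴ − T_w⁴) with A = 1.66 m².
T⁴ = P/(εσA) + T_w⁴ = 274/(0.95·5.67×10⁻⁸·1.660) + (279)⁴
    = 3.064×10⁹ + 6.059×10⁹ = 9.124×10⁹ K⁴.

T ≈ 309 K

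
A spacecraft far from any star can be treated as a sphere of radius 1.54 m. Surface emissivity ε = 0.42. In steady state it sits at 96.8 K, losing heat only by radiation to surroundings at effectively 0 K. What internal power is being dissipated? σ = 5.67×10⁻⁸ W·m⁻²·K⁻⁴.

P ≈ 62.3 W

Steady state: P = εσA T⁴.
A = 4πr² = 29.80 m²; T⁴ = (96.8)⁴ = 8.780×10⁷ K⁴.
P = 0.42 × 5.67×10⁻⁸ × 29.80 × 8.780×10⁷.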